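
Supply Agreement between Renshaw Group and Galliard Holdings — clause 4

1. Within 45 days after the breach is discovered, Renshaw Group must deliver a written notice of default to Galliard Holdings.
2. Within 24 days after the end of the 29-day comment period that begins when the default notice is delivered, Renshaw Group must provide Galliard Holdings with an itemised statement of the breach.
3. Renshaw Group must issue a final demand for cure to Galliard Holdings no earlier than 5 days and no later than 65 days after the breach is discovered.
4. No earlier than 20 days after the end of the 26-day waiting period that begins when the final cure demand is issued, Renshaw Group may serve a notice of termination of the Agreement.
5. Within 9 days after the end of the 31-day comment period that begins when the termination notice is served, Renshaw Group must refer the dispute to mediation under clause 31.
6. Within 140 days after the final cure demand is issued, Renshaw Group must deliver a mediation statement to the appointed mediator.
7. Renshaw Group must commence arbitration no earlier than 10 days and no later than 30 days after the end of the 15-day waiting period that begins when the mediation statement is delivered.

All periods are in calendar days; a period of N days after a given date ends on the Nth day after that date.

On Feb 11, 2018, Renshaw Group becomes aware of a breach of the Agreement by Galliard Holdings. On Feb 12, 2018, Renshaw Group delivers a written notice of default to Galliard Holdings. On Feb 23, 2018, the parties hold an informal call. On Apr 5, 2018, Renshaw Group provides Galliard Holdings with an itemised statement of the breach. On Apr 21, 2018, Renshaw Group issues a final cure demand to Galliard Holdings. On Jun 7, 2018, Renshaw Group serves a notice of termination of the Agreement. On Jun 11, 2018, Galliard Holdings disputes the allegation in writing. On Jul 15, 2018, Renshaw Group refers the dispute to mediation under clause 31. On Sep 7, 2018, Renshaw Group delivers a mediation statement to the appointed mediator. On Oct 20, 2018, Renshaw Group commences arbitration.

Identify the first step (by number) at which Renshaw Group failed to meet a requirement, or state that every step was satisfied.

Step 3

Step 1 — counting 45 days from Feb 11, 2018 (when the breach is discovered) gives a deadline of Mar 28, 2018; completed Feb 12, 2018, before the deadline.
Step 2 — counting 24 days from Mar 13, 2018 (end of the 29-day comment period, which began when the default notice is delivered on Feb 12, 2018) gives a deadline of Apr 6, 2018; completed Apr 5, 2018, before the deadline.
Step 3 — 5 and 65 days from Feb 11, 2018 (when the breach is discovered) are Feb 16, 2018 and Apr 17, 2018 respectively; done Apr 21, 2018 — 4 days after the window closed.
Later steps need not be reached.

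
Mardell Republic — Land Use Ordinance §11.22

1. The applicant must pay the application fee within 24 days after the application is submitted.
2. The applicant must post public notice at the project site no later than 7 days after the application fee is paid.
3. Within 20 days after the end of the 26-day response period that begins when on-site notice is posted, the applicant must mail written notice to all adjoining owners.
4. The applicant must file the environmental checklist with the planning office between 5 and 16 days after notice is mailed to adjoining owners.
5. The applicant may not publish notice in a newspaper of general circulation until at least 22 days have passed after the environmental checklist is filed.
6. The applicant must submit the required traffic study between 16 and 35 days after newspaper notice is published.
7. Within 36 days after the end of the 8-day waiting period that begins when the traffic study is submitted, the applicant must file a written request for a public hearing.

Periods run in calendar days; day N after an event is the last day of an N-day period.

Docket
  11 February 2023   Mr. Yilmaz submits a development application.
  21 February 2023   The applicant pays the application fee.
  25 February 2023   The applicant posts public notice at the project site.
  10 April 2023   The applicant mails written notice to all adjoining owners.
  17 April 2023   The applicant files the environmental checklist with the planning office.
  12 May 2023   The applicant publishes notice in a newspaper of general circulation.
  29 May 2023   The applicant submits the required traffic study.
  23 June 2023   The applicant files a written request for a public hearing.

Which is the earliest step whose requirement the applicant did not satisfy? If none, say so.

None — every step was satisfied

(1) due by 11 February 2023 + 24 days = 7 March 2023; 21 February 2023 is within that limit.
(2) due by 21 February 2023 + 7 days = 28 February 2023; done 25 February 2023 — timely.
(3) due by 23 March 2023 + 20 days = 12 April 2023; 10 April 2023 is within that limit.
(4) the permitted window runs from 10 April 2023 + 5 = 15 April 2023 to 10 April 2023 + 16 = 26 April 2023; done 17 April 2023, which is between those dates.
(5) permitted from 17 April 2023 + 22 days = 9 May 2023 onward; done 12 May 2023, after the minimum wait.
(6) the permitted window runs from 12 May 2023 + 16 = 28 May 2023 to 12 May 2023 + 35 = 16 June 2023; done 29 May 2023, which is between those dates.
(7) due by 6 June 2023 + 36 days = 12 July 2023; done 23 June 2023 — timely.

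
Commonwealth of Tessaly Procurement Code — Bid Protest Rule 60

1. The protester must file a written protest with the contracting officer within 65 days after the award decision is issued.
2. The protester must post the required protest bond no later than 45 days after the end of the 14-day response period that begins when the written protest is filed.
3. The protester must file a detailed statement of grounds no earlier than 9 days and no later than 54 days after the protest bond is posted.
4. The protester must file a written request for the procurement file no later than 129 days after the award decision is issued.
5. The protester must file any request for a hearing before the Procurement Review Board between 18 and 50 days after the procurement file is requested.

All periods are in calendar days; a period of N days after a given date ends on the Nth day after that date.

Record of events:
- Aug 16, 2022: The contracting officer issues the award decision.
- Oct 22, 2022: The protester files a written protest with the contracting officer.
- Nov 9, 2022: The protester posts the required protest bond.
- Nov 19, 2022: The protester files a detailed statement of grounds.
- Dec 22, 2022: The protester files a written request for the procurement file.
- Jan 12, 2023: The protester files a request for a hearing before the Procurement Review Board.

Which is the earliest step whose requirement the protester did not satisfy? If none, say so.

(1) due by Aug 16, 2022 + 65 days = Oct 20, 2022; done Oct 22, 2022 — 2 days late.
The procedure was therefore not followed at step 1.

Step 1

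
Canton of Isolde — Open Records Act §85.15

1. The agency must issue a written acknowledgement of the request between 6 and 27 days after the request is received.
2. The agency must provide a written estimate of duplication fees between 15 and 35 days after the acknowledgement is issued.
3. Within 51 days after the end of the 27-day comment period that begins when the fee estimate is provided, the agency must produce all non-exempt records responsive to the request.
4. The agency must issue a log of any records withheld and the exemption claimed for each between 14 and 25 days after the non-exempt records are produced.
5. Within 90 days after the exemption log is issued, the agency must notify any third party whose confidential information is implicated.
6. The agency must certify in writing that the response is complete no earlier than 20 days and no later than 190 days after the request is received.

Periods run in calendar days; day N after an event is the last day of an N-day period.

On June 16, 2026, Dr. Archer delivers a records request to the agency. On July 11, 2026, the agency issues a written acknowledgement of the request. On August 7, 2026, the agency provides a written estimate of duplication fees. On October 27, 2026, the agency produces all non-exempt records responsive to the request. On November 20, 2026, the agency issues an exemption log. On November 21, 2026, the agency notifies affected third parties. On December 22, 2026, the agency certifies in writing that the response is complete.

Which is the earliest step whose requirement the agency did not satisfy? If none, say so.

(1) the permitted window runs from June 16, 2026 + 6 = June 22, 2026 to June 16, 2026 + 27 = July 13, 2026; done July 11, 2026, which is between those dates.
(2) the permitted window runs from July 11, 2026 + 15 = July 26, 2026 to July 11, 2026 + 35 = August 15, 2026; done August 7, 2026, which is between those dates.
(3) due by September 3, 2026 + 51 days = October 24, 2026; October 27, 2026 misses that deadline by 3 days.
The analysis stops there.

Step 3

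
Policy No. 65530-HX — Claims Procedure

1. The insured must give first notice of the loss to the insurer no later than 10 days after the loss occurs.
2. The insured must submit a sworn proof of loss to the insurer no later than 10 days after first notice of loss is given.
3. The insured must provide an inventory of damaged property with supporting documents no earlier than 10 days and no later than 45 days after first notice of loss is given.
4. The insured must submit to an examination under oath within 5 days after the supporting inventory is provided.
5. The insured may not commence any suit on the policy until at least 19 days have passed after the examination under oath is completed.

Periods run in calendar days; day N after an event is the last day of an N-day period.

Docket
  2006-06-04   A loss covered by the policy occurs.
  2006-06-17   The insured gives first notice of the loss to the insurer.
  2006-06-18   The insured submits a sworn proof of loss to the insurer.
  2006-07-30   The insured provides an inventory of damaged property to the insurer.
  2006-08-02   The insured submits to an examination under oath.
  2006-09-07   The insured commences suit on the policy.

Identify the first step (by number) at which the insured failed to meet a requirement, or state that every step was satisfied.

Step 1

Step 1: 10 days after 2006-06-04 (when the loss occurs) is 2006-06-14; 2006-06-17 misses that deadline by 3 days.
The procedure was therefore not followed at step 1.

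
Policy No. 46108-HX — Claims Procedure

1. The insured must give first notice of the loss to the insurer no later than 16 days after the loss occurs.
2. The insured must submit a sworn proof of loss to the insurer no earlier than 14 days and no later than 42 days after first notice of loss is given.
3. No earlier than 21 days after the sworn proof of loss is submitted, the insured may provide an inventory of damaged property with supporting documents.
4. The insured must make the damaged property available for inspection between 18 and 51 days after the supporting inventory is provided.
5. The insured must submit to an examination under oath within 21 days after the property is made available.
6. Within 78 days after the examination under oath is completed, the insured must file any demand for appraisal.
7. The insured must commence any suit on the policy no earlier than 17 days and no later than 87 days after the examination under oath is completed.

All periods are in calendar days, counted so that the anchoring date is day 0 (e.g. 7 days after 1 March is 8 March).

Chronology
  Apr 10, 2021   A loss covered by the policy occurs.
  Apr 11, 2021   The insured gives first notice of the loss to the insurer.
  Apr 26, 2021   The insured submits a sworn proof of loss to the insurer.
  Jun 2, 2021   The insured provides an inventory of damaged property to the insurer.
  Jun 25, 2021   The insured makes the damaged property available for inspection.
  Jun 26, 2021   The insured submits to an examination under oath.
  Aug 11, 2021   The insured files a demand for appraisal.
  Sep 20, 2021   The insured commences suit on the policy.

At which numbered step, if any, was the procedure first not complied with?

Step 1: 16 days after Apr 10, 2021 (when the loss occurs) is Apr 26, 2021; completed Apr 11, 2021, before the deadline.
Step 2: the window is 14–42 days after Apr 11, 2021 (when first notice of loss is given), so Apr 25, 2021 through May 23, 2021; done Apr 26, 2021 — within the window.
Step 3: the earliest permitted date is 21 days after Apr 26, 2021 (when the sworn proof of loss is submitted), i.e. May 17, 2021; done Jun 2, 2021, after the minimum wait.
Step 4: the window is 18–51 days after Jun 2, 2021 (when the supporting inventory is provided), so Jun 20, 2021 through Jul 23, 2021; Jun 25, 2021 falls inside that range.
Step 5: 21 days after Jun 25, 2021 (when the property is made available) is Jul 16, 2021; completed Jun 26, 2021, before the deadline.
Step 6: 78 days after Jun 26, 2021 (when the examination under oath is completed) is Sep 12, 2021; done Aug 11, 2021 — timely.
Step 7: the window is 17–87 days after Jun 26, 2021 (when the examination under oath is completed), so Jul 13, 2021 through Sep 21, 2021; Sep 20, 2021 falls inside that range.

None — every step was satisfied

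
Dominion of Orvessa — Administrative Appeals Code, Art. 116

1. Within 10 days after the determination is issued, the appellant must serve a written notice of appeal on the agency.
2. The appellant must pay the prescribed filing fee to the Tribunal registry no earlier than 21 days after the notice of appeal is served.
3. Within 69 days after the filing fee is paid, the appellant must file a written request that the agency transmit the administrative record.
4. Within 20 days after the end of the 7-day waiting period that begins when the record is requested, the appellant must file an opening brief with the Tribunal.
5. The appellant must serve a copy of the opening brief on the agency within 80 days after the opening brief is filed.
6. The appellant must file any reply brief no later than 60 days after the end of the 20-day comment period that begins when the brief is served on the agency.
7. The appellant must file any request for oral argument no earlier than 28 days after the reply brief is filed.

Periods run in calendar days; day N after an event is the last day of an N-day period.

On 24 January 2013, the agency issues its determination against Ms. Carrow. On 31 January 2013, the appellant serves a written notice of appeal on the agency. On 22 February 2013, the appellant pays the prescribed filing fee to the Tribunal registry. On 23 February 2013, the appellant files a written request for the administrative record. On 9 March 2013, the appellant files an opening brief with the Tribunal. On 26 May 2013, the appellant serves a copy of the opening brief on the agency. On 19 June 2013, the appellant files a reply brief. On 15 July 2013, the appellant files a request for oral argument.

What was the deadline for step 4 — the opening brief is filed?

The record is requested on 23 February 2013; the 7-day waiting period therefore ends 2 March 2013, and step 4 runs from that date. 20 days after 2 March 2013 is 22 March 2013.

22 March 2013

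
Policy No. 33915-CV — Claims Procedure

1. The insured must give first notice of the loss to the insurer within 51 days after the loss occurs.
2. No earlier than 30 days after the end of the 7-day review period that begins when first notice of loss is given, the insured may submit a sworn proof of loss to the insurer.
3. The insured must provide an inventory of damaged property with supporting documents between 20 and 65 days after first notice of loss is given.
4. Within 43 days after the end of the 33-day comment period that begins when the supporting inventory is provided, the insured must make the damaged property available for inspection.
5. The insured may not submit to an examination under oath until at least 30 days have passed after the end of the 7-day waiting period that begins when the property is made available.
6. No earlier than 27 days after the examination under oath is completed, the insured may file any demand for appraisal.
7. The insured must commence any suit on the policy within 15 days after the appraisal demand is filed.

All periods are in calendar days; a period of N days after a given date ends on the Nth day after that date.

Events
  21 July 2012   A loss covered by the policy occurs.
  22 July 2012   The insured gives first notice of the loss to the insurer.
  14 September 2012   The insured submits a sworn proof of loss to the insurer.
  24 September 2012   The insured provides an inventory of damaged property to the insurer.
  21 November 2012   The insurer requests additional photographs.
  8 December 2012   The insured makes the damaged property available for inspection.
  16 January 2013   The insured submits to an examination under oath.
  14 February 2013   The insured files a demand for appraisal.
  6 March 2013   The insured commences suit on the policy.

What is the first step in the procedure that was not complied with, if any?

Step 7

Step 1: 51 days after 21 July 2012 (when the loss occurs) is 10 September 2012; completed 22 July 2012, before the deadline.
Step 2: the earliest permitted date is 30 days after 29 July 2012 (end of the 7-day review period, which began when first notice of loss is given on 22 July 2012), i.e. 28 August 2012; done 14 September 2012, after the minimum wait.
Step 3: the window is 20–65 days after 22 July 2012 (when first notice of loss is given), so 11 August 2012 through 25 September 2012; done 24 September 2012 — within the window.
Step 4: 43 days after 27 October 2012 (end of the 33-day comment period, which began when the supporting inventory is provided on 24 September 2012) is 9 December 2012; done 8 December 2012 — timely.
Step 5: the earliest permitted date is 30 days after 15 December 2012 (end of the 7-day waiting period, which began when the property is made available on 8 December 2012), i.e. 14 January 2013; done 16 January 2013 — permitted.
Step 6: the earliest permitted date is 27 days after 16 January 2013 (when the examination under oath is completed), i.e. 12 February 2013; 14 February 2013 is on or after that date.
Step 7: 15 days after 14 February 2013 (when the appraisal demand is filed) is 1 March 2013; done 6 March 2013 — 5 days late.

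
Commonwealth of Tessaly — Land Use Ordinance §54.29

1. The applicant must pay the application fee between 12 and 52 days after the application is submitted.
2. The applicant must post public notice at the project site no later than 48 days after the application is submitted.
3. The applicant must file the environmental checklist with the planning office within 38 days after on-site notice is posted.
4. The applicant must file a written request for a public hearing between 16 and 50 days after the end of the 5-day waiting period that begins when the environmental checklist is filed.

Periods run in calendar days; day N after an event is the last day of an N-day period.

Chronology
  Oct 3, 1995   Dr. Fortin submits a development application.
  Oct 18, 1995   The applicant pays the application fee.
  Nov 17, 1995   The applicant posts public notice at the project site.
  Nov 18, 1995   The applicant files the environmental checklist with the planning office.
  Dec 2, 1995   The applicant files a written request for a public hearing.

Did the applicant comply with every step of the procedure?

Step 1 — 12 and 52 days from Oct 3, 1995 (when the application is submitted) are Oct 15, 1995 and Nov 24, 1995 respectively; done Oct 18, 1995 — within the window.
Step 2 — counting 48 days from Oct 3, 1995 (when the application is submitted) gives a deadline of Nov 20, 1995; Nov 17, 1995 is within that limit.
Step 3 — counting 38 days from Nov 17, 1995 (when on-site notice is posted) gives a deadline of Dec 25, 1995; Nov 18, 1995 is within that limit.
Step 4 — 16 and 50 days from Nov 23, 1995 (end of the 5-day waiting period, which began when the environmental checklist is filed on Nov 18, 1995) are Dec 9, 1995 and Jan 12, 1996 respectively; Dec 2, 1995 is 7 days too early.

No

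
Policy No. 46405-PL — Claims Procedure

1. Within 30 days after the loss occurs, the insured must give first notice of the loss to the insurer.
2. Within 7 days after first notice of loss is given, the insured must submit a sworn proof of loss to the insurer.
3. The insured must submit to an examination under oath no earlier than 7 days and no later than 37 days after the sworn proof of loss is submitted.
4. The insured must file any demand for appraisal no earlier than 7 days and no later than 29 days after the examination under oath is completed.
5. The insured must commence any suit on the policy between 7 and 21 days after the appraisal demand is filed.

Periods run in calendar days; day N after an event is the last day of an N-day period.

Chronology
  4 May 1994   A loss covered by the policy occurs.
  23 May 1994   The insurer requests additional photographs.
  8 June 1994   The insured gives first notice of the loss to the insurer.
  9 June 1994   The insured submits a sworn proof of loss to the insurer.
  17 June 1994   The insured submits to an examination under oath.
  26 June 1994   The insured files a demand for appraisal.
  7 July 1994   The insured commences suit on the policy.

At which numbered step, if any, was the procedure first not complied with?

Step 1

Step 1: 30 days after 4 May 1994 (when the loss occurs) is 3 June 1994; 8 June 1994 misses that deadline by 5 days.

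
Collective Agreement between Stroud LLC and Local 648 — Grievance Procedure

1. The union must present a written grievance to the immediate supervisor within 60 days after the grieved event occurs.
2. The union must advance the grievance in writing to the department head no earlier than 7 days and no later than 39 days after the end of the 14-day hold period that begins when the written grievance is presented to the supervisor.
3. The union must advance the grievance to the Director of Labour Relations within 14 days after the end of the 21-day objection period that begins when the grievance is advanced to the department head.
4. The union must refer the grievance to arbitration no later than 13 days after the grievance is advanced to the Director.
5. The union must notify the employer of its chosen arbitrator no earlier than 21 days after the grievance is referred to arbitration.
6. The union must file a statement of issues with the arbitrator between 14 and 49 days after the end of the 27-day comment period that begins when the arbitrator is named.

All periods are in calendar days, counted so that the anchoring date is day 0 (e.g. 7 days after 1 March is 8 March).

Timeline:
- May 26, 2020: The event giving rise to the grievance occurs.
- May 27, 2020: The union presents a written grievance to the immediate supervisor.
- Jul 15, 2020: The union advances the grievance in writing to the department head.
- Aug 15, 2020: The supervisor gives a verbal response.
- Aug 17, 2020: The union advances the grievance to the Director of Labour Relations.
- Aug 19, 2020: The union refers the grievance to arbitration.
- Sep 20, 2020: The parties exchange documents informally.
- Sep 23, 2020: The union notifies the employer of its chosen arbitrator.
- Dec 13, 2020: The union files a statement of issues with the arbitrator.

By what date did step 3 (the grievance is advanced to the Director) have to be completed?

The grievance is advanced to the department head on Jul 15, 2020; the 21-day objection period therefore ends Aug 5, 2020, and step 3 runs from that date. 14 days after Aug 5, 2020 is Aug 19, 2020.

Aug 19, 2020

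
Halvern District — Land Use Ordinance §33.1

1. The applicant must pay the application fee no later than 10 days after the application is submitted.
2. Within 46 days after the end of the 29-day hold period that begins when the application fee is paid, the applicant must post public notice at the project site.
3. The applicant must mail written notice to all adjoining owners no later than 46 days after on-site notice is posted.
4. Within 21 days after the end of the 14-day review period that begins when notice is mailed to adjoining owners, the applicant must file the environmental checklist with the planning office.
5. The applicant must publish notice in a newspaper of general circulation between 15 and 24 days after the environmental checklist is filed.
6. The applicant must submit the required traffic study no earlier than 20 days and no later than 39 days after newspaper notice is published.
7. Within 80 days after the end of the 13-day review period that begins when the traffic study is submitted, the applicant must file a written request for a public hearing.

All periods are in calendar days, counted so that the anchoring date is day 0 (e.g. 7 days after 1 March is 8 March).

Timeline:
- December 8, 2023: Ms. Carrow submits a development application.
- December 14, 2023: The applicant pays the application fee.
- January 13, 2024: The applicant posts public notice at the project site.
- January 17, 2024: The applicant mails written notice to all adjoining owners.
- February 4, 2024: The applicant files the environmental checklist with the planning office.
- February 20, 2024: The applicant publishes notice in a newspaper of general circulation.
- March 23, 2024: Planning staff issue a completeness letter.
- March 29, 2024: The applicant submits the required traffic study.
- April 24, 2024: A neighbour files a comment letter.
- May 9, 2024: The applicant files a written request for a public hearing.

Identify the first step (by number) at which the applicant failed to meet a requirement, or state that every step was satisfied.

None — every step was satisfied

Step 1: 10 days after December 8, 2023 (when the application is submitted) is December 18, 2023; completed December 14, 2023, before the deadline.
Step 2: 46 days after January 12, 2024 (end of the 29-day hold period, which began when the application fee is paid on December 14, 2023) is February 27, 2024; January 13, 2024 is within that limit.
Step 3: 46 days after January 13, 2024 (when on-site notice is posted) is February 28, 2024; done January 17, 2024 — timely.
Step 4: 21 days after January 31, 2024 (end of the 14-day review period, which began when notice is mailed to adjoining owners on January 17, 2024) is February 21, 2024; February 4, 2024 is within that limit.
Step 5: the window is 15–24 days after February 4, 2024 (when the environmental checklist is filed), so February 19, 2024 through February 28, 2024; done February 20, 2024, which is between those dates.
Step 6: the window is 20–39 days after February 20, 2024 (when newspaper notice is published), so March 11, 2024 through March 30, 2024; March 29, 2024 falls inside that range.
Step 7: 80 days after April 11, 2024 (end of the 13-day review period, which began when the traffic study is submitted on March 29, 2024) is June 30, 2024; done May 9, 2024 — timely.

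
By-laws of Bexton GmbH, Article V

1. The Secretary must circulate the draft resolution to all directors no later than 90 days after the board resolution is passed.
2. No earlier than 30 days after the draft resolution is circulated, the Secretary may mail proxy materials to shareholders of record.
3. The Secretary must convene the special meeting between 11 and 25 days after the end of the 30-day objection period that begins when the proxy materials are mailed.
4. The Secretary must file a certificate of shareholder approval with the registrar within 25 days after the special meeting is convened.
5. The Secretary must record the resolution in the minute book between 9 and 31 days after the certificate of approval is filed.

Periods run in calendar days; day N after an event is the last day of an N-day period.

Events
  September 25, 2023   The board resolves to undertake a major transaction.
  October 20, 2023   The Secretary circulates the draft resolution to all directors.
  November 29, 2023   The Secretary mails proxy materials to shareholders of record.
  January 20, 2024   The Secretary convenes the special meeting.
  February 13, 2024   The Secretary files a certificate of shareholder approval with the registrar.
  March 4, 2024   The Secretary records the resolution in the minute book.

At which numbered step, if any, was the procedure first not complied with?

Step 1 — counting 90 days from September 25, 2023 (when the board resolution is passed) gives a deadline of December 24, 2023; October 20, 2023 is within that limit.
Step 2 — must wait 30 days from October 20, 2023 (when the draft resolution is circulated), so not before November 19, 2023; done November 29, 2023 — permitted.
Step 3 — 11 and 25 days from December 29, 2023 (end of the 30-day objection period, which began when the proxy materials are mailed on November 29, 2023) are January 9, 2024 and January 23, 2024 respectively; January 20, 2024 falls inside that range.
Step 4 — counting 25 days from January 20, 2024 (when the special meeting is convened) gives a deadline of February 14, 2024; done February 13, 2024 — timely.
Step 5 — 9 and 31 days from February 13, 2024 (when the certificate of approval is filed) are February 22, 2024 and March 15, 2024 respectively; done March 4, 2024 — within the window.

None — every step was satisfied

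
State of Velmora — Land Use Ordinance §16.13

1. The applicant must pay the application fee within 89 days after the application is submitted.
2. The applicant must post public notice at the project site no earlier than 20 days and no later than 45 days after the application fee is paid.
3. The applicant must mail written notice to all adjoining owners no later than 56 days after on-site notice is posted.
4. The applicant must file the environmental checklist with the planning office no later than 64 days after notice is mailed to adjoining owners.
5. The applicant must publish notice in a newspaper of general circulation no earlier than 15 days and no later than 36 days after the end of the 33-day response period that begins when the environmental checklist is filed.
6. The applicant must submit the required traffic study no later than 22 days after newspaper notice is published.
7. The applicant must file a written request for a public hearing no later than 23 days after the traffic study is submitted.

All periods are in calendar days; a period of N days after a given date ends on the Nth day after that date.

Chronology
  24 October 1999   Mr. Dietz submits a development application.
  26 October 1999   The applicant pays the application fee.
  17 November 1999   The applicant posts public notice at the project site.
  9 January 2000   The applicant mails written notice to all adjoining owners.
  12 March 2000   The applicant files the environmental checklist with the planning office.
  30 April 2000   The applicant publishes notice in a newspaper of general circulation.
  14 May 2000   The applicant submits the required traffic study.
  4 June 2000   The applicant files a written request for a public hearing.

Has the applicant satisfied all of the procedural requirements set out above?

(1) due by 24 October 1999 + 89 days = 21 January 2000; 26 October 1999 is within that limit.
(2) the permitted window runs from 26 October 1999 + 20 = 15 November 1999 to 26 October 1999 + 45 = 10 December 1999; done 17 November 1999, which is between those dates.
(3) due by 17 November 1999 + 56 days = 12 January 2000; completed 9 January 2000, before the deadline.
(4) due by 9 January 2000 + 64 days = 13 March 2000; done 12 March 2000 — timely.
(5) the permitted window runs from 14 April 2000 + 15 = 29 April 2000 to 14 April 2000 + 36 = 20 May 2000; 30 April 2000 falls inside that range.
(6) due by 30 April 2000 + 22 days = 22 May 2000; done 14 May 2000 — timely.
(7) due by 14 May 2000 + 23 days = 6 June 2000; 4 June 2000 is within that limit.

Yes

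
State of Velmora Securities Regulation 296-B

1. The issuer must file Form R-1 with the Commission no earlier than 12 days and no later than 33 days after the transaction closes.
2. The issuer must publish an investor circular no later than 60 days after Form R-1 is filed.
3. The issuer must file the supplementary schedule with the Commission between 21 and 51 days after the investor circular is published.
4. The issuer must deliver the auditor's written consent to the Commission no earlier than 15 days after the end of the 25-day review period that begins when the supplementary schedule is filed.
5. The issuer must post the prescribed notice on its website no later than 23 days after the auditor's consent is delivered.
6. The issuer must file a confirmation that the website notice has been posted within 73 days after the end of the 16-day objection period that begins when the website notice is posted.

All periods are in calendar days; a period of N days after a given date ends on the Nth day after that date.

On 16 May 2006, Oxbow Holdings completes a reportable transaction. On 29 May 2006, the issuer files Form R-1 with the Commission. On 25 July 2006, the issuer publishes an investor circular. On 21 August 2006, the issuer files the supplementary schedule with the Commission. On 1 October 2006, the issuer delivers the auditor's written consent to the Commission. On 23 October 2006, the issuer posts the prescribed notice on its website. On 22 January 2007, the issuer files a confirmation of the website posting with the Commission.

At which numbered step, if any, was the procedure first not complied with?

Step 1 — 12 and 33 days from 16 May 2006 (when the transaction closes) are 28 May 2006 and 18 June 2006 respectively; 29 May 2006 falls inside that range.
Step 2 — counting 60 days from 29 May 2006 (when Form R-1 is filed) gives a deadline of 28 July 2006; done 25 July 2006 — timely.
Step 3 — 21 and 51 days from 25 July 2006 (when the investor circular is published) are 15 August 2006 and 14 September 2006 respectively; 21 August 2006 falls inside that range.
Step 4 — must wait 15 days from 15 September 2006 (end of the 25-day review period, which began when the supplementary schedule is filed on 21 August 2006), so not before 30 September 2006; done 1 October 2006 — permitted.
Step 5 — counting 23 days from 1 October 2006 (when the auditor's consent is delivered) gives a deadline of 24 October 2006; completed 23 October 2006, before the deadline.
Step 6 — counting 73 days from 8 November 2006 (end of the 16-day objection period, which began when the website notice is posted on 23 October 2006) gives a deadline of 20 January 2007; not done until 22 January 2007, 2 days after the deadline.

Step 6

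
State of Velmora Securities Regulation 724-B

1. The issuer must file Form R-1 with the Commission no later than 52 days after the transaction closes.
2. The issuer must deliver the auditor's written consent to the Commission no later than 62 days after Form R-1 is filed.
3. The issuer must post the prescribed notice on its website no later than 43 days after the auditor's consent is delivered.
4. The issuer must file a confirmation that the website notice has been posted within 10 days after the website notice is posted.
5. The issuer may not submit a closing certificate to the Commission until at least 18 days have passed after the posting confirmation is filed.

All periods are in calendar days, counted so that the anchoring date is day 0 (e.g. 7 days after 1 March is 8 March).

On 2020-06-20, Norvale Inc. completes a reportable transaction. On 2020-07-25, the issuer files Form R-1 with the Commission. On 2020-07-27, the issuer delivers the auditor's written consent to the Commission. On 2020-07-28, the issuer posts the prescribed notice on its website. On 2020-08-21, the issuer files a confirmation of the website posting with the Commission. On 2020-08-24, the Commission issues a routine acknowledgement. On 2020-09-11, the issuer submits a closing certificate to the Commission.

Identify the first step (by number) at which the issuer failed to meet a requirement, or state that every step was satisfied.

Step 1 — counting 52 days from 2020-06-20 (when the transaction closes) gives a deadline of 2020-08-11; done 2020-07-25 — timely.
Step 2 — counting 62 days from 2020-07-25 (when Form R-1 is filed) gives a deadline of 2020-09-25; completed 2020-07-27, before the deadline.
Step 3 — counting 43 days from 2020-07-27 (when the auditor's consent is delivered) gives a deadline of 2020-09-08; completed 2020-07-28, before the deadline.
Step 4 — counting 10 days from 2020-07-28 (when the website notice is posted) gives a deadline of 2020-08-07; not done until 2020-08-21, 14 days after the deadline.
That is the first point of non-compliance.

Step 4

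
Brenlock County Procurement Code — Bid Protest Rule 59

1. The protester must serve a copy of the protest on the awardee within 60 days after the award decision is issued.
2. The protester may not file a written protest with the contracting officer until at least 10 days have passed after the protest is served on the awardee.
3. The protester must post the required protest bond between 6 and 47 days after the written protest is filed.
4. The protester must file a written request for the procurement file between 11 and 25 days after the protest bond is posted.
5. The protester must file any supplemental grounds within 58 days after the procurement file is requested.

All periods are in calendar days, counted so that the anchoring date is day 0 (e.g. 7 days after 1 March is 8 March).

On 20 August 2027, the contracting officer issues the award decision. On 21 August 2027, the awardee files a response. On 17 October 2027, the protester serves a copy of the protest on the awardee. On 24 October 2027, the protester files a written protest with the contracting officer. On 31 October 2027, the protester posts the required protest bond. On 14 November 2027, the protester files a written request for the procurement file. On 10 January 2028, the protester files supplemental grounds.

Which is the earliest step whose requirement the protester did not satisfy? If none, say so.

(1) due by 20 August 2027 + 60 days = 19 October 2027; completed 17 October 2027, before the deadline.
(2) permitted from 17 October 2027 + 10 days = 27 October 2027 onward; acted on 24 October 2027, 3 days prematurely.

Step 2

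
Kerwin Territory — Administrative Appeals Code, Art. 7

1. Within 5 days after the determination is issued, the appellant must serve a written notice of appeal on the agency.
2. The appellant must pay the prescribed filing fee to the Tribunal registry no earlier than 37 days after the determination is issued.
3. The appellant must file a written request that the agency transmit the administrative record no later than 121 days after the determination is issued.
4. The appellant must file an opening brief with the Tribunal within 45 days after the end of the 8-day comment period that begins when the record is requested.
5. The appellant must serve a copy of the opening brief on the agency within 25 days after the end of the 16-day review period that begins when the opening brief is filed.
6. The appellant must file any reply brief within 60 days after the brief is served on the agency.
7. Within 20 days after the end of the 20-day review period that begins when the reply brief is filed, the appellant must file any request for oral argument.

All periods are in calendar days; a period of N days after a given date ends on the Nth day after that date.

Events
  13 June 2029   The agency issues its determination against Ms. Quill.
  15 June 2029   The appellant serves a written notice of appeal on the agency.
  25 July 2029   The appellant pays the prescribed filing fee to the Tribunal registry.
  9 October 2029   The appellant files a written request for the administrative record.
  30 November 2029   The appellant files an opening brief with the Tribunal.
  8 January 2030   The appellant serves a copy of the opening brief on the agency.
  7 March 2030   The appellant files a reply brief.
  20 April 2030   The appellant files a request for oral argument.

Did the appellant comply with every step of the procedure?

No

Step 1 — counting 5 days from 13 June 2029 (when the determination is issued) gives a deadline of 18 June 2029; done 15 June 2029 — timely.
Step 2 — must wait 37 days from 13 June 2029 (when the determination is issued), so not before 20 July 2029; done 25 July 2029, after the minimum wait.
Step 3 — counting 121 days from 13 June 2029 (when the determination is issued) gives a deadline of 12 October 2029; done 9 October 2029 — timely.
Step 4 — counting 45 days from 17 October 2029 (end of the 8-day comment period, which began when the record is requested on 9 October 2029) gives a deadline of 1 December 2029; 30 November 2029 is within that limit.
Step 5 — counting 25 days from 16 December 2029 (end of the 16-day review period, which began when the opening brief is filed on 30 November 2029) gives a deadline of 10 January 2030; done 8 January 2030 — timely.
Step 6 — counting 60 days from 8 January 2030 (when the brief is served on the agency) gives a deadline of 9 March 2030; done 7 March 2030 — timely.
Step 7 — counting 20 days from 27 March 2030 (end of the 20-day review period, which began when the reply brief is filed on 7 March 2030) gives a deadline of 16 April 2030; done 20 April 2030 — 4 days late.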